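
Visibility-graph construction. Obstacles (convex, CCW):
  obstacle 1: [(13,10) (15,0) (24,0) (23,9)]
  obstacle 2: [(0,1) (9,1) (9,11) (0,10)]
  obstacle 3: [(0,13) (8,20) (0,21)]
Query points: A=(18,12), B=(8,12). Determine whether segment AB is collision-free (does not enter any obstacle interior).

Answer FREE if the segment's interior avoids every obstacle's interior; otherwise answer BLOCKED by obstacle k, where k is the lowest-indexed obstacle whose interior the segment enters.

FREE

Obstacle 1 [(13,10) (15,0) (24,0) (23,9)]:
  edge (13,10)–(15,0): clear
  edge (15,0)–(24,0): clear
  edge (24,0)–(23,9): clear
  edge (23,9)–(13,10): clear
  midpoint (13,12) outside
  → clear
Obstacle 2 [(0,1) (9,1) (9,11) (0,10)]:
  edge (0,1)–(9,1): clear
  edge (9,1)–(9,11): clear
  edge (9,11)–(0,10): clear
  edge (0,10)–(0,1): clear
  midpoint (13,12) outside
  → clear
Obstacle 3 [(0,13) (8,20) (0,21)]:
  edge (0,13)–(8,20): clear
  edge (8,20)–(0,21): clear
  edge (0,21)–(0,13): clear
  midpoint (13,12) outside
  → clear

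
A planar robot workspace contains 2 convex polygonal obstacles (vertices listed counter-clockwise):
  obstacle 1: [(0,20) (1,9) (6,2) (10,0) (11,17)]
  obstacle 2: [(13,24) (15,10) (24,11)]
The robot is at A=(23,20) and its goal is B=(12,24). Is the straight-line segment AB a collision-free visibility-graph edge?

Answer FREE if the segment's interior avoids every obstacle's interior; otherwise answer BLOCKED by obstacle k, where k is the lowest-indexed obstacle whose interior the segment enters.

BLOCKED by obstacle 2

Obstacle 1 [(0,20) (1,9) (6,2) (10,0) (11,17)]:
  edge (0,20)–(1,9): clear
  edge (1,9)–(6,2): clear
  edge (6,2)–(10,0): clear
  edge (10,0)–(11,17): clear
  edge (11,17)–(0,20): clear
  midpoint (35/2,22) outside
  → clear
Obstacle 2 [(13,24) (15,10) (24,11)]:
  edge (13,24)–(15,10): crosses AB
  edge (15,10)–(24,11): clear
  edge (24,11)–(13,24): crosses AB
  → BLOCKED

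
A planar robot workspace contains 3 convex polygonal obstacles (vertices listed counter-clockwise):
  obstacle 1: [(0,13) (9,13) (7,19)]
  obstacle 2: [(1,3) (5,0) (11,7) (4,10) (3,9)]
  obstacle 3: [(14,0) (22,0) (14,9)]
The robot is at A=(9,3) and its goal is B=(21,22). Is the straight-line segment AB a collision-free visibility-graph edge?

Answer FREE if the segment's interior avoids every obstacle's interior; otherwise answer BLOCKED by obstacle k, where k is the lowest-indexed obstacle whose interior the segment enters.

FREE

Obstacle 1 [(0,13) (9,13) (7,19)]:
  edge (0,13)–(9,13): clear
  edge (9,13)–(7,19): clear
  edge (7,19)–(0,13): clear
  midpoint (15,25/2) outside
  → clear
Obstacle 2 [(1,3) (5,0) (11,7) (4,10) (3,9)]:
  edge (1,3)–(5,0): clear
  edge (5,0)–(11,7): clear
  edge (11,7)–(4,10): clear
  edge (4,10)–(3,9): clear
  edge (3,9)–(1,3): clear
  midpoint (15,25/2) outside
  → clear
Obstacle 3 [(14,0) (22,0) (14,9)]:
  edge (14,0)–(22,0): clear
  edge (22,0)–(14,9): clear
  edge (14,9)–(14,0): clear
  midpoint (15,25/2) outside
  → clear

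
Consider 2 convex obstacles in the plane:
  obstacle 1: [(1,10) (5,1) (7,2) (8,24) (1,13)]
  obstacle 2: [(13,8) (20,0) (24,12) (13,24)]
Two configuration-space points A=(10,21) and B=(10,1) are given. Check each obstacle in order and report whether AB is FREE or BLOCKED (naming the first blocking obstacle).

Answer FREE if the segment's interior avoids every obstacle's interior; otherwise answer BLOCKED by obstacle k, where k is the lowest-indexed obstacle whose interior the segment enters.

FREE

Obstacle 1 [(1,10) (5,1) (7,2) (8,24) (1,13)]:
  edge (1,10)–(5,1): clear
  edge (5,1)–(7,2): clear
  edge (7,2)–(8,24): clear
  edge (8,24)–(1,13): clear
  edge (1,13)–(1,10): clear
  midpoint (10,11) outside
  → clear
Obstacle 2 [(13,8) (20,0) (24,12) (13,24)]:
  edge (13,8)–(20,0): clear
  edge (20,0)–(24,12): clear
  edge (24,12)–(13,24): clear
  edge (13,24)–(13,8): clear
  midpoint (10,11) outside
  → clear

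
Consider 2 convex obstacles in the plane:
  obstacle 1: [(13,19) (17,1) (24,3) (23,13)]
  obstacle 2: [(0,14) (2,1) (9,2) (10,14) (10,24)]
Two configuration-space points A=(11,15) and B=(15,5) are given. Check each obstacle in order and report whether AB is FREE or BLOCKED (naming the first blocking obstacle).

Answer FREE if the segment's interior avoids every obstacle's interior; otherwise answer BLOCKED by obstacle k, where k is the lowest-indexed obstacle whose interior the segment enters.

FREE

Obstacle 1 [(13,19) (17,1) (24,3) (23,13)]:
  edge (13,19)–(17,1): clear
  edge (17,1)–(24,3): clear
  edge (24,3)–(23,13): clear
  edge (23,13)–(13,19): clear
  midpoint (13,10) outside
  → clear
Obstacle 2 [(0,14) (2,1) (9,2) (10,14) (10,24)]:
  edge (0,14)–(2,1): clear
  edge (2,1)–(9,2): clear
  edge (9,2)–(10,14): clear
  edge (10,14)–(10,24): clear
  edge (10,24)–(0,14): clear
  midpoint (13,10) outside
  → clear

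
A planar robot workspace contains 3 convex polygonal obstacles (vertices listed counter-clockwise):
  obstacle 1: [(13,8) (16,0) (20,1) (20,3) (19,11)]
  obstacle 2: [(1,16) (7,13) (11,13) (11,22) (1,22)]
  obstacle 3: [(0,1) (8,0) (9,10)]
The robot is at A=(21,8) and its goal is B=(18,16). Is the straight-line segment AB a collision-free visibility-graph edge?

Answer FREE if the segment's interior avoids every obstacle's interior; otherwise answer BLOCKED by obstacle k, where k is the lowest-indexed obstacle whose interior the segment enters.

Obstacle 1 [(13,8) (16,0) (20,1) (20,3) (19,11)]:
  edge (13,8)–(16,0): clear
  edge (16,0)–(20,1): clear
  edge (20,1)–(20,3): clear
  edge (20,3)–(19,11): clear
  edge (19,11)–(13,8): clear
  midpoint (39/2,12) outside
  → clear
Obstacle 2 [(1,16) (7,13) (11,13) (11,22) (1,22)]:
  edge (1,16)–(7,13): clear
  edge (7,13)–(11,13): clear
  edge (11,13)–(11,22): clear
  edge (11,22)–(1,22): clear
  edge (1,22)–(1,16): clear
  midpoint (39/2,12) outside
  → clear
Obstacle 3 [(0,1) (8,0) (9,10)]:
  edge (0,1)–(8,0): clear
  edge (8,0)–(9,10): clear
  edge (9,10)–(0,1): clear
  midpoint (39/2,12) outside
  → clear

FREE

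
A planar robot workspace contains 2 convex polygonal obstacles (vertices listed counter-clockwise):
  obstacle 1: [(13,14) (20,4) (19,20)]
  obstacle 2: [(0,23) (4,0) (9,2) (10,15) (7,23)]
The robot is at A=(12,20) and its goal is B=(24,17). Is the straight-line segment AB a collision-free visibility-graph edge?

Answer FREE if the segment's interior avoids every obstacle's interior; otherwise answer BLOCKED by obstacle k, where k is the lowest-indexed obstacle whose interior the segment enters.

Obstacle 1 [(13,14) (20,4) (19,20)]:
  edge (13,14)–(20,4): clear
  edge (20,4)–(19,20): crosses AB
  edge (19,20)–(13,14): crosses AB
  → BLOCKED
Obstacle 2 [(0,23) (4,0) (9,2) (10,15) (7,23)]:
  edge (0,23)–(4,0): clear
  edge (4,0)–(9,2): clear
  edge (9,2)–(10,15): clear
  edge (10,15)–(7,23): clear
  edge (7,23)–(0,23): clear
  midpoint (18,37/2) outside
  → clear

BLOCKED by obstacle 1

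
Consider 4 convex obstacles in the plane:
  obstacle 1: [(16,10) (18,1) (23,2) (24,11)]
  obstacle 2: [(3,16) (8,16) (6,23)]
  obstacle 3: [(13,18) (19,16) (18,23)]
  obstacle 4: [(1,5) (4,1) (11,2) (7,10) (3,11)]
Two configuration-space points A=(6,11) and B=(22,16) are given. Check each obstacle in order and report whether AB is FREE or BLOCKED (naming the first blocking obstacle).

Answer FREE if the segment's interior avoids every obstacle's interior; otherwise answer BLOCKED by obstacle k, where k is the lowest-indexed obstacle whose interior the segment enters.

Obstacle 1 [(16,10) (18,1) (23,2) (24,11)]:
  edge (16,10)–(18,1): clear
  edge (18,1)–(23,2): clear
  edge (23,2)–(24,11): clear
  edge (24,11)–(16,10): clear
  midpoint (14,27/2) outside
  → clear
Obstacle 2 [(3,16) (8,16) (6,23)]:
  edge (3,16)–(8,16): clear
  edge (8,16)–(6,23): clear
  edge (6,23)–(3,16): clear
  midpoint (14,27/2) outside
  → clear
Obstacle 3 [(13,18) (19,16) (18,23)]:
  edge (13,18)–(19,16): clear
  edge (19,16)–(18,23): clear
  edge (18,23)–(13,18): clear
  midpoint (14,27/2) outside
  → clear
Obstacle 4 [(1,5) (4,1) (11,2) (7,10) (3,11)]:
  edge (1,5)–(4,1): clear
  edge (4,1)–(11,2): clear
  edge (11,2)–(7,10): clear
  edge (7,10)–(3,11): clear
  edge (3,11)–(1,5): clear
  midpoint (14,27/2) outside
  → clear

FREE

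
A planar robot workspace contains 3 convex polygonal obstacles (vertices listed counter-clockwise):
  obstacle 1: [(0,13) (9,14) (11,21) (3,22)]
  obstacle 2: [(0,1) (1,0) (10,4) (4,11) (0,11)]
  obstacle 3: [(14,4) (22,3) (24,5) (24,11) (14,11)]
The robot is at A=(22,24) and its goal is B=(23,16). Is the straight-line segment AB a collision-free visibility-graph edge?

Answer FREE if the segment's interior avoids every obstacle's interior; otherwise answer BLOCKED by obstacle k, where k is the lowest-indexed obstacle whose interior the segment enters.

Obstacle 1 [(0,13) (9,14) (11,21) (3,22)]:
  edge (0,13)–(9,14): clear
  edge (9,14)–(11,21): clear
  edge (11,21)–(3,22): clear
  edge (3,22)–(0,13): clear
  midpoint (45/2,20) outside
  → clear
Obstacle 2 [(0,1) (1,0) (10,4) (4,11) (0,11)]:
  edge (0,1)–(1,0): clear
  edge (1,0)–(10,4): clear
  edge (10,4)–(4,11): clear
  edge (4,11)–(0,11): clear
  edge (0,11)–(0,1): clear
  midpoint (45/2,20) outside
  → clear
Obstacle 3 [(14,4) (22,3) (24,5) (24,11) (14,11)]:
  edge (14,4)–(22,3): clear
  edge (22,3)–(24,5): clear
  edge (24,5)–(24,11): clear
  edge (24,11)–(14,11): clear
  edge (14,11)–(14,4): clear
  midpoint (45/2,20) outside
  → clear

FREE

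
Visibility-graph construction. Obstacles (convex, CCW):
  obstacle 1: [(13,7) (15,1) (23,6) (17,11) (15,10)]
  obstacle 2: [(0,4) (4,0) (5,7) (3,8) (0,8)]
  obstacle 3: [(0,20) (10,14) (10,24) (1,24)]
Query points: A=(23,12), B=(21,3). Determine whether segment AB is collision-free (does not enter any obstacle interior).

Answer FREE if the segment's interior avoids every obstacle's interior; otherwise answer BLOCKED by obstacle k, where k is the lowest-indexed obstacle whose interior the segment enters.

BLOCKED by obstacle 1

Obstacle 1 [(13,7) (15,1) (23,6) (17,11) (15,10)]:
  edge (13,7)–(15,1): clear
  edge (15,1)–(23,6): crosses AB
  edge (23,6)–(17,11): crosses AB
  edge (17,11)–(15,10): clear
  edge (15,10)–(13,7): clear
  → BLOCKED
Obstacle 2 [(0,4) (4,0) (5,7) (3,8) (0,8)]:
  edge (0,4)–(4,0): clear
  edge (4,0)–(5,7): clear
  edge (5,7)–(3,8): clear
  edge (3,8)–(0,8): clear
  edge (0,8)–(0,4): clear
  midpoint (22,15/2) outside
  → clear
Obstacle 3 [(0,20) (10,14) (10,24) (1,24)]:
  edge (0,20)–(10,14): clear
  edge (10,14)–(10,24): clear
  edge (10,24)–(1,24): clear
  edge (1,24)–(0,20): clear
  midpoint (22,15/2) outside
  → clear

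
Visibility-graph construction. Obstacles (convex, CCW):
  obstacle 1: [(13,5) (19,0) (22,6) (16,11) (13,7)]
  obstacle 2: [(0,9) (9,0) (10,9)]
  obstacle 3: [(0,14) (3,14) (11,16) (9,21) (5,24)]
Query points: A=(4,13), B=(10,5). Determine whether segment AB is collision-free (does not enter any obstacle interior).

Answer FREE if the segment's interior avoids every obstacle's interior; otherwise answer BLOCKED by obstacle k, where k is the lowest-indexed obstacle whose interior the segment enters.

Obstacle 1 [(13,5) (19,0) (22,6) (16,11) (13,7)]:
  edge (13,5)–(19,0): clear
  edge (19,0)–(22,6): clear
  edge (22,6)–(16,11): clear
  edge (16,11)–(13,7): clear
  edge (13,7)–(13,5): clear
  midpoint (7,9) outside
  → clear
Obstacle 2 [(0,9) (9,0) (10,9)]:
  edge (0,9)–(9,0): clear
  edge (9,0)–(10,9): crosses AB
  edge (10,9)–(0,9): crosses AB
  → BLOCKED
Obstacle 3 [(0,14) (3,14) (11,16) (9,21) (5,24)]:
  edge (0,14)–(3,14): clear
  edge (3,14)–(11,16): clear
  edge (11,16)–(9,21): clear
  edge (9,21)–(5,24): clear
  edge (5,24)–(0,14): clear
  midpoint (7,9) outside
  → clear

BLOCKED by obstacle 2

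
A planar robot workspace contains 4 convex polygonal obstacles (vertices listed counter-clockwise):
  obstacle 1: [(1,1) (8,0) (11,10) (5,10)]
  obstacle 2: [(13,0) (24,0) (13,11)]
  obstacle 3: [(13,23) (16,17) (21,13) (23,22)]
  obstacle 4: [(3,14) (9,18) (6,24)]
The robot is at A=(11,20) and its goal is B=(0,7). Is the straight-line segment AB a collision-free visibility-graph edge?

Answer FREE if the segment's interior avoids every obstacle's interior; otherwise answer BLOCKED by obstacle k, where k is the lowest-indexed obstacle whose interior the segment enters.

FREE

Obstacle 1 [(1,1) (8,0) (11,10) (5,10)]:
  edge (1,1)–(8,0): clear
  edge (8,0)–(11,10): clear
  edge (11,10)–(5,10): clear
  edge (5,10)–(1,1): clear
  midpoint (11/2,27/2) outside
  → clear
Obstacle 2 [(13,0) (24,0) (13,11)]:
  edge (13,0)–(24,0): clear
  edge (24,0)–(13,11): clear
  edge (13,11)–(13,0): clear
  midpoint (11/2,27/2) outside
  → clear
Obstacle 3 [(13,23) (16,17) (21,13) (23,22)]:
  edge (13,23)–(16,17): clear
  edge (16,17)–(21,13): clear
  edge (21,13)–(23,22): clear
  edge (23,22)–(13,23): clear
  midpoint (11/2,27/2) outside
  → clear
Obstacle 4 [(3,14) (9,18) (6,24)]:
  edge (3,14)–(9,18): clear
  edge (9,18)–(6,24): clear
  edge (6,24)–(3,14): clear
  midpoint (11/2,27/2) outside
  → clear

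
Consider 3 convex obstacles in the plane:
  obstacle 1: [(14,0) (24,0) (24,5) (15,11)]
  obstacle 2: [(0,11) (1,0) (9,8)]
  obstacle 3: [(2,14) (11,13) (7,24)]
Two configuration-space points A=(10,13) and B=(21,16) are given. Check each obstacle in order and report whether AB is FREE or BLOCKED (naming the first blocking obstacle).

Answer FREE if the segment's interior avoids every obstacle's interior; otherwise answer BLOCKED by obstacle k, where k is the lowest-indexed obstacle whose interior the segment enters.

BLOCKED by obstacle 3

Obstacle 1 [(14,0) (24,0) (24,5) (15,11)]:
  edge (14,0)–(24,0): clear
  edge (24,0)–(24,5): clear
  edge (24,5)–(15,11): clear
  edge (15,11)–(14,0): clear
  midpoint (31/2,29/2) outside
  → clear
Obstacle 2 [(0,11) (1,0) (9,8)]:
  edge (0,11)–(1,0): clear
  edge (1,0)–(9,8): clear
  edge (9,8)–(0,11): clear
  midpoint (31/2,29/2) outside
  → clear
Obstacle 3 [(2,14) (11,13) (7,24)]:
  edge (2,14)–(11,13): crosses AB
  edge (11,13)–(7,24): crosses AB
  edge (7,24)–(2,14): clear
  → BLOCKED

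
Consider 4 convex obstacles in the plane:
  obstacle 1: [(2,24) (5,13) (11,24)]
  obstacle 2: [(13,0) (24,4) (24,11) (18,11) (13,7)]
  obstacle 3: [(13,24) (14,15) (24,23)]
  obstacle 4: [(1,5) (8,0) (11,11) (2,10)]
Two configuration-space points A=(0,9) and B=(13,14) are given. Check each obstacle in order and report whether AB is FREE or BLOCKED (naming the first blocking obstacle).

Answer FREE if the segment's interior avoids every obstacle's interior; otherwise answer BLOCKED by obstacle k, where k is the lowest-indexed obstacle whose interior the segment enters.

Obstacle 1 [(2,24) (5,13) (11,24)]:
  edge (2,24)–(5,13): clear
  edge (5,13)–(11,24): clear
  edge (11,24)–(2,24): clear
  midpoint (13/2,23/2) outside
  → clear
Obstacle 2 [(13,0) (24,4) (24,11) (18,11) (13,7)]:
  edge (13,0)–(24,4): clear
  edge (24,4)–(24,11): clear
  edge (24,11)–(18,11): clear
  edge (18,11)–(13,7): clear
  edge (13,7)–(13,0): clear
  midpoint (13/2,23/2) outside
  → clear
Obstacle 3 [(13,24) (14,15) (24,23)]:
  edge (13,24)–(14,15): clear
  edge (14,15)–(24,23): clear
  edge (24,23)–(13,24): clear
  midpoint (13/2,23/2) outside
  → clear
Obstacle 4 [(1,5) (8,0) (11,11) (2,10)]:
  edge (1,5)–(8,0): clear
  edge (8,0)–(11,11): clear
  edge (11,11)–(2,10): crosses AB
  edge (2,10)–(1,5): crosses AB
  → BLOCKED

BLOCKED by obstacle 4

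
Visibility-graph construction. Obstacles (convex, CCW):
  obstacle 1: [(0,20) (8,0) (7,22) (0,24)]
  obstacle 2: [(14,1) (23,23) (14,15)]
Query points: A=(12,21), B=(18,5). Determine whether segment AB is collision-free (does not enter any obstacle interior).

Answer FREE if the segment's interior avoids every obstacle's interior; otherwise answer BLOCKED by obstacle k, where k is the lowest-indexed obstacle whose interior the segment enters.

BLOCKED by obstacle 2

Obstacle 1 [(0,20) (8,0) (7,22) (0,24)]:
  edge (0,20)–(8,0): clear
  edge (8,0)–(7,22): clear
  edge (7,22)–(0,24): clear
  edge (0,24)–(0,20): clear
  midpoint (15,13) outside
  → clear
Obstacle 2 [(14,1) (23,23) (14,15)]:
  edge (14,1)–(23,23): crosses AB
  edge (23,23)–(14,15): crosses AB
  edge (14,15)–(14,1): clear
  → BLOCKED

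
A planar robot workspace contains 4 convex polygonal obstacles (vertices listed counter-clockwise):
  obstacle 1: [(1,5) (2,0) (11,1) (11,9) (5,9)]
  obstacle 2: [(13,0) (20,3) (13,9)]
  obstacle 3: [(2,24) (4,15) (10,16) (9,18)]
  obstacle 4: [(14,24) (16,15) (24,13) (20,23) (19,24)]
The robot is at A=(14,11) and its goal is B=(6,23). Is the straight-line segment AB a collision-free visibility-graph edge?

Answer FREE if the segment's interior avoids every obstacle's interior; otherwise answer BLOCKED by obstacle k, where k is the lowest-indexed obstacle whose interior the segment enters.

Obstacle 1 [(1,5) (2,0) (11,1) (11,9) (5,9)]:
  edge (1,5)–(2,0): clear
  edge (2,0)–(11,1): clear
  edge (11,1)–(11,9): clear
  edge (11,9)–(5,9): clear
  edge (5,9)–(1,5): clear
  midpoint (10,17) outside
  → clear
Obstacle 2 [(13,0) (20,3) (13,9)]:
  edge (13,0)–(20,3): clear
  edge (20,3)–(13,9): clear
  edge (13,9)–(13,0): clear
  midpoint (10,17) outside
  → clear
Obstacle 3 [(2,24) (4,15) (10,16) (9,18)]:
  edge (2,24)–(4,15): clear
  edge (4,15)–(10,16): clear
  edge (10,16)–(9,18): clear
  edge (9,18)–(2,24): clear
  midpoint (10,17) outside
  → clear
Obstacle 4 [(14,24) (16,15) (24,13) (20,23) (19,24)]:
  edge (14,24)–(16,15): clear
  edge (16,15)–(24,13): clear
  edge (24,13)–(20,23): clear
  edge (20,23)–(19,24): clear
  edge (19,24)–(14,24): clear
  midpoint (10,17) outside
  → clear

FREE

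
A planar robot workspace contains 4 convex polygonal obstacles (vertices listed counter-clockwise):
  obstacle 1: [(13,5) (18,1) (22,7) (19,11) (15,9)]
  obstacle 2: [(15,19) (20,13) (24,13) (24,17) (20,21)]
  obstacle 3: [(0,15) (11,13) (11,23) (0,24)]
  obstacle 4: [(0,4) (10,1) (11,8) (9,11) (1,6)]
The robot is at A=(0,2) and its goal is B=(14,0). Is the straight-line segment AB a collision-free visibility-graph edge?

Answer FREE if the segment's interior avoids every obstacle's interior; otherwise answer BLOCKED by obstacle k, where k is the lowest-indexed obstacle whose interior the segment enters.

FREE

Obstacle 1 [(13,5) (18,1) (22,7) (19,11) (15,9)]:
  edge (13,5)–(18,1): clear
  edge (18,1)–(22,7): clear
  edge (22,7)–(19,11): clear
  edge (19,11)–(15,9): clear
  edge (15,9)–(13,5): clear
  midpoint (7,1) outside
  → clear
Obstacle 2 [(15,19) (20,13) (24,13) (24,17) (20,21)]:
  edge (15,19)–(20,13): clear
  edge (20,13)–(24,13): clear
  edge (24,13)–(24,17): clear
  edge (24,17)–(20,21): clear
  edge (20,21)–(15,19): clear
  midpoint (7,1) outside
  → clear
Obstacle 3 [(0,15) (11,13) (11,23) (0,24)]:
  edge (0,15)–(11,13): clear
  edge (11,13)–(11,23): clear
  edge (11,23)–(0,24): clear
  edge (0,24)–(0,15): clear
  midpoint (7,1) outside
  → clear
Obstacle 4 [(0,4) (10,1) (11,8) (9,11) (1,6)]:
  edge (0,4)–(10,1): clear
  edge (10,1)–(11,8): clear
  edge (11,8)–(9,11): clear
  edge (9,11)–(1,6): clear
  edge (1,6)–(0,4): clear
  midpoint (7,1) outside
  → clear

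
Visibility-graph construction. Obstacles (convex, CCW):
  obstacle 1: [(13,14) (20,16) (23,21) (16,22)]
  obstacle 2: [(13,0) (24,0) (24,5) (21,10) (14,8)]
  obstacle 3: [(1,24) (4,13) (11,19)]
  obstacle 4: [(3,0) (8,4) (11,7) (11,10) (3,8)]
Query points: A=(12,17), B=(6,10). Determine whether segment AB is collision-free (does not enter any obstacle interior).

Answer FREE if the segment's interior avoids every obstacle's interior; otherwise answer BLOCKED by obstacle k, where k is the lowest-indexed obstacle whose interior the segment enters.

FREE

Obstacle 1 [(13,14) (20,16) (23,21) (16,22)]:
  edge (13,14)–(20,16): clear
  edge (20,16)–(23,21): clear
  edge (23,21)–(16,22): clear
  edge (16,22)–(13,14): clear
  midpoint (9,27/2) outside
  → clear
Obstacle 2 [(13,0) (24,0) (24,5) (21,10) (14,8)]:
  edge (13,0)–(24,0): clear
  edge (24,0)–(24,5): clear
  edge (24,5)–(21,10): clear
  edge (21,10)–(14,8): clear
  edge (14,8)–(13,0): clear
  midpoint (9,27/2) outside
  → clear
Obstacle 3 [(1,24) (4,13) (11,19)]:
  edge (1,24)–(4,13): clear
  edge (4,13)–(11,19): clear
  edge (11,19)–(1,24): clear
  midpoint (9,27/2) outside
  → clear
Obstacle 4 [(3,0) (8,4) (11,7) (11,10) (3,8)]:
  edge (3,0)–(8,4): clear
  edge (8,4)–(11,7): clear
  edge (11,7)–(11,10): clear
  edge (11,10)–(3,8): clear
  edge (3,8)–(3,0): clear
  midpoint (9,27/2) outside
  → clear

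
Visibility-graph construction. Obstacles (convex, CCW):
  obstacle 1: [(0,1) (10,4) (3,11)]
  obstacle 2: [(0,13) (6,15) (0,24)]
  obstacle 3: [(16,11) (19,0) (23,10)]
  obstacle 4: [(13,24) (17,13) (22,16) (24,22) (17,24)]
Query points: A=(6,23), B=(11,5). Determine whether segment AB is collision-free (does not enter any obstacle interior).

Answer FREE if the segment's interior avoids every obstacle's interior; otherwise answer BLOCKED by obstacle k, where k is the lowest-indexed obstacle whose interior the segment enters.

FREE

Obstacle 1 [(0,1) (10,4) (3,11)]:
  edge (0,1)–(10,4): clear
  edge (10,4)–(3,11): clear
  edge (3,11)–(0,1): clear
  midpoint (17/2,14) outside
  → clear
Obstacle 2 [(0,13) (6,15) (0,24)]:
  edge (0,13)–(6,15): clear
  edge (6,15)–(0,24): clear
  edge (0,24)–(0,13): clear
  midpoint (17/2,14) outside
  → clear
Obstacle 3 [(16,11) (19,0) (23,10)]:
  edge (16,11)–(19,0): clear
  edge (19,0)–(23,10): clear
  edge (23,10)–(16,11): clear
  midpoint (17/2,14) outside
  → clear
Obstacle 4 [(13,24) (17,13) (22,16) (24,22) (17,24)]:
  edge (13,24)–(17,13): clear
  edge (17,13)–(22,16): clear
  edge (22,16)–(24,22): clear
  edge (24,22)–(17,24): clear
  edge (17,24)–(13,24): clear
  midpoint (17/2,14) outside
  → clear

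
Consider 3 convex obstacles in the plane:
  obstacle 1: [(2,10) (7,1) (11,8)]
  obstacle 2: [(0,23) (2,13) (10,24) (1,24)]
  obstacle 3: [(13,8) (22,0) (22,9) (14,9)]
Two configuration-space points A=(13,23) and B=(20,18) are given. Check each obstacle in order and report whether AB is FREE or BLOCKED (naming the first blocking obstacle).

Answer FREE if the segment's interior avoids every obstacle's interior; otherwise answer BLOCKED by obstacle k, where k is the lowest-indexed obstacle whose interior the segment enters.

FREE

Obstacle 1 [(2,10) (7,1) (11,8)]:
  edge (2,10)–(7,1): clear
  edge (7,1)–(11,8): clear
  edge (11,8)–(2,10): clear
  midpoint (33/2,41/2) outside
  → clear
Obstacle 2 [(0,23) (2,13) (10,24) (1,24)]:
  edge (0,23)–(2,13): clear
  edge (2,13)–(10,24): clear
  edge (10,24)–(1,24): clear
  edge (1,24)–(0,23): clear
  midpoint (33/2,41/2) outside
  → clear
Obstacle 3 [(13,8) (22,0) (22,9) (14,9)]:
  edge (13,8)–(22,0): clear
  edge (22,0)–(22,9): clear
  edge (22,9)–(14,9): clear
  edge (14,9)–(13,8): clear
  midpoint (33/2,41/2) outside
  → clear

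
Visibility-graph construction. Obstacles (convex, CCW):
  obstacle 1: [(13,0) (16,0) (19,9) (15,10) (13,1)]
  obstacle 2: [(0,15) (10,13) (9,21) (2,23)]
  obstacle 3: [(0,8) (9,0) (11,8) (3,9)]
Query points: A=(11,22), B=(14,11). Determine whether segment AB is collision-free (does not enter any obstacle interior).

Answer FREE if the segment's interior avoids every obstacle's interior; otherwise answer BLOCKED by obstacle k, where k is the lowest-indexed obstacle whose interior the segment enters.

FREE

Obstacle 1 [(13,0) (16,0) (19,9) (15,10) (13,1)]:
  edge (13,0)–(16,0): clear
  edge (16,0)–(19,9): clear
  edge (19,9)–(15,10): clear
  edge (15,10)–(13,1): clear
  edge (13,1)–(13,0): clear
  midpoint (25/2,33/2) outside
  → clear
Obstacle 2 [(0,15) (10,13) (9,21) (2,23)]:
  edge (0,15)–(10,13): clear
  edge (10,13)–(9,21): clear
  edge (9,21)–(2,23): clear
  edge (2,23)–(0,15): clear
  midpoint (25/2,33/2) outside
  → clear
Obstacle 3 [(0,8) (9,0) (11,8) (3,9)]:
  edge (0,8)–(9,0): clear
  edge (9,0)–(11,8): clear
  edge (11,8)–(3,9): clear
  edge (3,9)–(0,8): clear
  midpoint (25/2,33/2) outside
  → clear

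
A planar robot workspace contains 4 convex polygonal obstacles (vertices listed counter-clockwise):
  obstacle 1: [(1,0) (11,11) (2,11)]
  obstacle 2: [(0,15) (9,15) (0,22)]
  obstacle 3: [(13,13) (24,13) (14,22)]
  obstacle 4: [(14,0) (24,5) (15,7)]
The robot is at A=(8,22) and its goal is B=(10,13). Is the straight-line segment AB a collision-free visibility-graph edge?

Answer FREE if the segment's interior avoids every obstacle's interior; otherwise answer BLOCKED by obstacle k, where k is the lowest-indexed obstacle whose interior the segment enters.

FREE

Obstacle 1 [(1,0) (11,11) (2,11)]:
  edge (1,0)–(11,11): clear
  edge (11,11)–(2,11): clear
  edge (2,11)–(1,0): clear
  midpoint (9,35/2) outside
  → clear
Obstacle 2 [(0,15) (9,15) (0,22)]:
  edge (0,15)–(9,15): clear
  edge (9,15)–(0,22): clear
  edge (0,22)–(0,15): clear
  midpoint (9,35/2) outside
  → clear
Obstacle 3 [(13,13) (24,13) (14,22)]:
  edge (13,13)–(24,13): clear
  edge (24,13)–(14,22): clear
  edge (14,22)–(13,13): clear
  midpoint (9,35/2) outside
  → clear
Obstacle 4 [(14,0) (24,5) (15,7)]:
  edge (14,0)–(24,5): clear
  edge (24,5)–(15,7): clear
  edge (15,7)–(14,0): clear
  midpoint (9,35/2) outside
  → clear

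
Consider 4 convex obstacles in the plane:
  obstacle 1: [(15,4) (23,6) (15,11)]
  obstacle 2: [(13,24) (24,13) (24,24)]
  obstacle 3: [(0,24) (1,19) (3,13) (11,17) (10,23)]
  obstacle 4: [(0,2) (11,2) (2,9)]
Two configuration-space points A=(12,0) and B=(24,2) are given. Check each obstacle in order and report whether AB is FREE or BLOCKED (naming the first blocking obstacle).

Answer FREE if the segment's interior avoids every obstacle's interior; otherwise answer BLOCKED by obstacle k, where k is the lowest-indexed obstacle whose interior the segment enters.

FREE

Obstacle 1 [(15,4) (23,6) (15,11)]:
  edge (15,4)–(23,6): clear
  edge (23,6)–(15,11): clear
  edge (15,11)–(15,4): clear
  midpoint (18,1) outside
  → clear
Obstacle 2 [(13,24) (24,13) (24,24)]:
  edge (13,24)–(24,13): clear
  edge (24,13)–(24,24): clear
  edge (24,24)–(13,24): clear
  midpoint (18,1) outside
  → clear
Obstacle 3 [(0,24) (1,19) (3,13) (11,17) (10,23)]:
  edge (0,24)–(1,19): clear
  edge (1,19)–(3,13): clear
  edge (3,13)–(11,17): clear
  edge (11,17)–(10,23): clear
  edge (10,23)–(0,24): clear
  midpoint (18,1) outside
  → clear
Obstacle 4 [(0,2) (11,2) (2,9)]:
  edge (0,2)–(11,2): clear
  edge (11,2)–(2,9): clear
  edge (2,9)–(0,2): clear
  midpoint (18,1) outside
  → clear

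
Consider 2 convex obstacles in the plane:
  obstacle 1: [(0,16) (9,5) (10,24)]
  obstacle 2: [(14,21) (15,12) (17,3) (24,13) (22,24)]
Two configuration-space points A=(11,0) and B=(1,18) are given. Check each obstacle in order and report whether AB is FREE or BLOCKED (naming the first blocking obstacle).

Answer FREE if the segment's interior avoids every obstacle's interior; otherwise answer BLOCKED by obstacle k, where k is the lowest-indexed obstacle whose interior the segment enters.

Obstacle 1 [(0,16) (9,5) (10,24)]:
  edge (0,16)–(9,5): crosses AB
  edge (9,5)–(10,24): clear
  edge (10,24)–(0,16): crosses AB
  → BLOCKED
Obstacle 2 [(14,21) (15,12) (17,3) (24,13) (22,24)]:
  edge (14,21)–(15,12): clear
  edge (15,12)–(17,3): clear
  edge (17,3)–(24,13): clear
  edge (24,13)–(22,24): clear
  edge (22,24)–(14,21): clear
  midpoint (6,9) outside
  → clear

BLOCKED by obstacle 1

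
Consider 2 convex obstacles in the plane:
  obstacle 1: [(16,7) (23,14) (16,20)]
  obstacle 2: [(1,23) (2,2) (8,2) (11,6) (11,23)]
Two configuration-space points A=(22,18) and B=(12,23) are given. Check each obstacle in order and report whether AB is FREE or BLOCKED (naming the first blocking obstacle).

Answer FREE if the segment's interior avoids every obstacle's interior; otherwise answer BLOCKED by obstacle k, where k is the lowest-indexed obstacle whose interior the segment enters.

Obstacle 1 [(16,7) (23,14) (16,20)]:
  edge (16,7)–(23,14): clear
  edge (23,14)–(16,20): clear
  edge (16,20)–(16,7): clear
  midpoint (17,41/2) outside
  → clear
Obstacle 2 [(1,23) (2,2) (8,2) (11,6) (11,23)]:
  edge (1,23)–(2,2): clear
  edge (2,2)–(8,2): clear
  edge (8,2)–(11,6): clear
  edge (11,6)–(11,23): clear
  edge (11,23)–(1,23): clear
  midpoint (17,41/2) outside
  → clear

FREE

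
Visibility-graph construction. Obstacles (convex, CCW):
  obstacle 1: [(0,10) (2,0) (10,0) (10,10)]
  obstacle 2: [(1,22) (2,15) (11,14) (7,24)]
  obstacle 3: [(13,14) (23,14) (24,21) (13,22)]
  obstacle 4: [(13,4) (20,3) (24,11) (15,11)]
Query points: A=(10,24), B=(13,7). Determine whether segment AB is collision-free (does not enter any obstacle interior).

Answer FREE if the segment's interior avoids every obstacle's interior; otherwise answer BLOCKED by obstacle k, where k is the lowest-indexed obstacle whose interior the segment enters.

Obstacle 1 [(0,10) (2,0) (10,0) (10,10)]:
  edge (0,10)–(2,0): clear
  edge (2,0)–(10,0): clear
  edge (10,0)–(10,10): clear
  edge (10,10)–(0,10): clear
  midpoint (23/2,31/2) outside
  → clear
Obstacle 2 [(1,22) (2,15) (11,14) (7,24)]:
  edge (1,22)–(2,15): clear
  edge (2,15)–(11,14): clear
  edge (11,14)–(7,24): clear
  edge (7,24)–(1,22): clear
  midpoint (23/2,31/2) outside
  → clear
Obstacle 3 [(13,14) (23,14) (24,21) (13,22)]:
  edge (13,14)–(23,14): clear
  edge (23,14)–(24,21): clear
  edge (24,21)–(13,22): clear
  edge (13,22)–(13,14): clear
  midpoint (23/2,31/2) outside
  → clear
Obstacle 4 [(13,4) (20,3) (24,11) (15,11)]:
  edge (13,4)–(20,3): clear
  edge (20,3)–(24,11): clear
  edge (24,11)–(15,11): clear
  edge (15,11)–(13,4): clear
  midpoint (23/2,31/2) outside
  → clear

FREE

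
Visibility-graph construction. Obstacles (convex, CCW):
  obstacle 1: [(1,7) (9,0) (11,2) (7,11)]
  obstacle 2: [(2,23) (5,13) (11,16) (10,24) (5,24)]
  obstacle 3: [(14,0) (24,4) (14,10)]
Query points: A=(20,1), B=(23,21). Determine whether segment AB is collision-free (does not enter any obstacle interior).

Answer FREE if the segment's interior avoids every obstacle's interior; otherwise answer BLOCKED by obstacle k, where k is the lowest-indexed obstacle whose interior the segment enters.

BLOCKED by obstacle 3

Obstacle 1 [(1,7) (9,0) (11,2) (7,11)]:
  edge (1,7)–(9,0): clear
  edge (9,0)–(11,2): clear
  edge (11,2)–(7,11): clear
  edge (7,11)–(1,7): clear
  midpoint (43/2,11) outside
  → clear
Obstacle 2 [(2,23) (5,13) (11,16) (10,24) (5,24)]:
  edge (2,23)–(5,13): clear
  edge (5,13)–(11,16): clear
  edge (11,16)–(10,24): clear
  edge (10,24)–(5,24): clear
  edge (5,24)–(2,23): clear
  midpoint (43/2,11) outside
  → clear
Obstacle 3 [(14,0) (24,4) (14,10)]:
  edge (14,0)–(24,4): crosses AB
  edge (24,4)–(14,10): crosses AB
  edge (14,10)–(14,0): clear
  → BLOCKED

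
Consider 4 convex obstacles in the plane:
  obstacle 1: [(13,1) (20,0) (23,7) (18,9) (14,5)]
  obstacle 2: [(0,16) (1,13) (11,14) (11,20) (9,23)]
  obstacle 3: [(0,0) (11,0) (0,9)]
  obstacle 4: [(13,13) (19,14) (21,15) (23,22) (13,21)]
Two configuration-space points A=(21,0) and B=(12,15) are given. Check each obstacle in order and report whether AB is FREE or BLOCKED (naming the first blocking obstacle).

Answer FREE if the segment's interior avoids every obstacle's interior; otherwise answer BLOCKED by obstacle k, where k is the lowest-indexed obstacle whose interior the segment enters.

BLOCKED by obstacle 1

Obstacle 1 [(13,1) (20,0) (23,7) (18,9) (14,5)]:
  edge (13,1)–(20,0): clear
  edge (20,0)–(23,7): crosses AB
  edge (23,7)–(18,9): clear
  edge (18,9)–(14,5): crosses AB
  edge (14,5)–(13,1): clear
  → BLOCKED
Obstacle 2 [(0,16) (1,13) (11,14) (11,20) (9,23)]:
  edge (0,16)–(1,13): clear
  edge (1,13)–(11,14): clear
  edge (11,14)–(11,20): clear
  edge (11,20)–(9,23): clear
  edge (9,23)–(0,16): clear
  midpoint (33/2,15/2) outside
  → clear
Obstacle 3 [(0,0) (11,0) (0,9)]:
  edge (0,0)–(11,0): clear
  edge (11,0)–(0,9): clear
  edge (0,9)–(0,0): clear
  midpoint (33/2,15/2) outside
  → clear
Obstacle 4 [(13,13) (19,14) (21,15) (23,22) (13,21)]:
  edge (13,13)–(19,14): crosses AB
  edge (19,14)–(21,15): clear
  edge (21,15)–(23,22): clear
  edge (23,22)–(13,21): clear
  edge (13,21)–(13,13): crosses AB
  → BLOCKED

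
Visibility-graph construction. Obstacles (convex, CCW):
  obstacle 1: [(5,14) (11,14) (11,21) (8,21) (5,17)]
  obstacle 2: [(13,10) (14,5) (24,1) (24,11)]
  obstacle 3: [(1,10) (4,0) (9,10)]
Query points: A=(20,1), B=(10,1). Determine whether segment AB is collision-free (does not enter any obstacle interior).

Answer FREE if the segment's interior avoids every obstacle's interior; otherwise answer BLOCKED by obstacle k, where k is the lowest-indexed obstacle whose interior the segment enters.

FREE

Obstacle 1 [(5,14) (11,14) (11,21) (8,21) (5,17)]:
  edge (5,14)–(11,14): clear
  edge (11,14)–(11,21): clear
  edge (11,21)–(8,21): clear
  edge (8,21)–(5,17): clear
  edge (5,17)–(5,14): clear
  midpoint (15,1) outside
  → clear
Obstacle 2 [(13,10) (14,5) (24,1) (24,11)]:
  edge (13,10)–(14,5): clear
  edge (14,5)–(24,1): clear
  edge (24,1)–(24,11): clear
  edge (24,11)–(13,10): clear
  midpoint (15,1) outside
  → clear
Obstacle 3 [(1,10) (4,0) (9,10)]:
  edge (1,10)–(4,0): clear
  edge (4,0)–(9,10): clear
  edge (9,10)–(1,10): clear
  midpoint (15,1) outside
  → clear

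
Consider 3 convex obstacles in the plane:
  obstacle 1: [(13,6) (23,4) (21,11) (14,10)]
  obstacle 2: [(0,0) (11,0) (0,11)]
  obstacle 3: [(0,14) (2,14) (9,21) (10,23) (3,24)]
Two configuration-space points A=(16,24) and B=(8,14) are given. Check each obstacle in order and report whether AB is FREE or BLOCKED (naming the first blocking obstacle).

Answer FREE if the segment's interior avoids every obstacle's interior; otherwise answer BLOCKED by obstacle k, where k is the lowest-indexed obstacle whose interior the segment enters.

Obstacle 1 [(13,6) (23,4) (21,11) (14,10)]:
  edge (13,6)–(23,4): clear
  edge (23,4)–(21,11): clear
  edge (21,11)–(14,10): clear
  edge (14,10)–(13,6): clear
  midpoint (12,19) outside
  → clear
Obstacle 2 [(0,0) (11,0) (0,11)]:
  edge (0,0)–(11,0): clear
  edge (11,0)–(0,11): clear
  edge (0,11)–(0,0): clear
  midpoint (12,19) outside
  → clear
Obstacle 3 [(0,14) (2,14) (9,21) (10,23) (3,24)]:
  edge (0,14)–(2,14): clear
  edge (2,14)–(9,21): clear
  edge (9,21)–(10,23): clear
  edge (10,23)–(3,24): clear
  edge (3,24)–(0,14): clear
  midpoint (12,19) outside
  → clear

FREE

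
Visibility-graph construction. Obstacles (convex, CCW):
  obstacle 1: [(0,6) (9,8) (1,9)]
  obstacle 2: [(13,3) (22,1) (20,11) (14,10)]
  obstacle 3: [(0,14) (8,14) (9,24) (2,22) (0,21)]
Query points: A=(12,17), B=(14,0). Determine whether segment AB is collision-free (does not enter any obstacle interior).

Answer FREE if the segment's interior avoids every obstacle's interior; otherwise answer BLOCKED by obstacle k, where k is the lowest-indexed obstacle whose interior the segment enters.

Obstacle 1 [(0,6) (9,8) (1,9)]:
  edge (0,6)–(9,8): clear
  edge (9,8)–(1,9): clear
  edge (1,9)–(0,6): clear
  midpoint (13,17/2) outside
  → clear
Obstacle 2 [(13,3) (22,1) (20,11) (14,10)]:
  edge (13,3)–(22,1): crosses AB
  edge (22,1)–(20,11): clear
  edge (20,11)–(14,10): clear
  edge (14,10)–(13,3): crosses AB
  → BLOCKED
Obstacle 3 [(0,14) (8,14) (9,24) (2,22) (0,21)]:
  edge (0,14)–(8,14): clear
  edge (8,14)–(9,24): clear
  edge (9,24)–(2,22): clear
  edge (2,22)–(0,21): clear
  edge (0,21)–(0,14): clear
  midpoint (13,17/2) outside
  → clear

BLOCKED by obstacle 2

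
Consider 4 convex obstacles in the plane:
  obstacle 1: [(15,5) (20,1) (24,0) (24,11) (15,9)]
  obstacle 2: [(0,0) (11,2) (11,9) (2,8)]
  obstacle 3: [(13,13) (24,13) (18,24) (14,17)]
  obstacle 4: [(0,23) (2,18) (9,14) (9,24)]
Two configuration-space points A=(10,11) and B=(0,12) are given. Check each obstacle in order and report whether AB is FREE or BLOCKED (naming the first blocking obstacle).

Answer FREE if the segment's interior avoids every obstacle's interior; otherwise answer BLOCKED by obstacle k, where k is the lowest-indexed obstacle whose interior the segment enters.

Obstacle 1 [(15,5) (20,1) (24,0) (24,11) (15,9)]:
  edge (15,5)–(20,1): clear
  edge (20,1)–(24,0): clear
  edge (24,0)–(24,11): clear
  edge (24,11)–(15,9): clear
  edge (15,9)–(15,5): clear
  midpoint (5,23/2) outside
  → clear
Obstacle 2 [(0,0) (11,2) (11,9) (2,8)]:
  edge (0,0)–(11,2): clear
  edge (11,2)–(11,9): clear
  edge (11,9)–(2,8): clear
  edge (2,8)–(0,0): clear
  midpoint (5,23/2) outside
  → clear
Obstacle 3 [(13,13) (24,13) (18,24) (14,17)]:
  edge (13,13)–(24,13): clear
  edge (24,13)–(18,24): clear
  edge (18,24)–(14,17): clear
  edge (14,17)–(13,13): clear
  midpoint (5,23/2) outside
  → clear
Obstacle 4 [(0,23) (2,18) (9,14) (9,24)]:
  edge (0,23)–(2,18): clear
  edge (2,18)–(9,14): clear
  edge (9,14)–(9,24): clear
  edge (9,24)–(0,23): clear
  midpoint (5,23/2) outside
  → clear

FREE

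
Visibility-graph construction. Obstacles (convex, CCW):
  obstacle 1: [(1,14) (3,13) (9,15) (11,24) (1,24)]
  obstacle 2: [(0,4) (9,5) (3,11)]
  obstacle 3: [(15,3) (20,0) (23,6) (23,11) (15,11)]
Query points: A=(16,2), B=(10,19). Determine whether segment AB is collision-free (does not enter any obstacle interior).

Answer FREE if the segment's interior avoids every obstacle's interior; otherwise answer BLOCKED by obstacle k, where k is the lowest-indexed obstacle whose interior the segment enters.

BLOCKED by obstacle 3

Obstacle 1 [(1,14) (3,13) (9,15) (11,24) (1,24)]:
  edge (1,14)–(3,13): clear
  edge (3,13)–(9,15): clear
  edge (9,15)–(11,24): clear
  edge (11,24)–(1,24): clear
  edge (1,24)–(1,14): clear
  midpoint (13,21/2) outside
  → clear
Obstacle 2 [(0,4) (9,5) (3,11)]:
  edge (0,4)–(9,5): clear
  edge (9,5)–(3,11): clear
  edge (3,11)–(0,4): clear
  midpoint (13,21/2) outside
  → clear
Obstacle 3 [(15,3) (20,0) (23,6) (23,11) (15,11)]:
  edge (15,3)–(20,0): crosses AB
  edge (20,0)–(23,6): clear
  edge (23,6)–(23,11): clear
  edge (23,11)–(15,11): clear
  edge (15,11)–(15,3): crosses AB
  → BLOCKED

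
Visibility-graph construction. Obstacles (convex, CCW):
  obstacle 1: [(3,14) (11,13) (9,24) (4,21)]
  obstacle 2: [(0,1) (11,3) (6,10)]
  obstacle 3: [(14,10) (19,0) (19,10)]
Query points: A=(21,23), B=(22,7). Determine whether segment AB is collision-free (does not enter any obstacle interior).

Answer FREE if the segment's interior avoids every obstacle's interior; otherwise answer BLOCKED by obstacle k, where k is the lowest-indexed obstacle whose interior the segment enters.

Obstacle 1 [(3,14) (11,13) (9,24) (4,21)]:
  edge (3,14)–(11,13): clear
  edge (11,13)–(9,24): clear
  edge (9,24)–(4,21): clear
  edge (4,21)–(3,14): clear
  midpoint (43/2,15) outside
  → clear
Obstacle 2 [(0,1) (11,3) (6,10)]:
  edge (0,1)–(11,3): clear
  edge (11,3)–(6,10): clear
  edge (6,10)–(0,1): clear
  midpoint (43/2,15) outside
  → clear
Obstacle 3 [(14,10) (19,0) (19,10)]:
  edge (14,10)–(19,0): clear
  edge (19,0)–(19,10): clear
  edge (19,10)–(14,10): clear
  midpoint (43/2,15) outside
  → clear

FREE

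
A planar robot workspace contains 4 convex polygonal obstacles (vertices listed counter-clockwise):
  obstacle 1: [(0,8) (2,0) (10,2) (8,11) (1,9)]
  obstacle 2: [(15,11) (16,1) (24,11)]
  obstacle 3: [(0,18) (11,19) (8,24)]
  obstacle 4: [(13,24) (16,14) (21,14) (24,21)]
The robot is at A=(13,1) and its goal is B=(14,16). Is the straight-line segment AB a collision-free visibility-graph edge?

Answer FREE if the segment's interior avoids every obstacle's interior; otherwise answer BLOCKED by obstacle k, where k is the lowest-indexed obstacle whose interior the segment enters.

Obstacle 1 [(0,8) (2,0) (10,2) (8,11) (1,9)]:
  edge (0,8)–(2,0): clear
  edge (2,0)–(10,2): clear
  edge (10,2)–(8,11): clear
  edge (8,11)–(1,9): clear
  edge (1,9)–(0,8): clear
  midpoint (27/2,17/2) outside
  → clear
Obstacle 2 [(15,11) (16,1) (24,11)]:
  edge (15,11)–(16,1): clear
  edge (16,1)–(24,11): clear
  edge (24,11)–(15,11): clear
  midpoint (27/2,17/2) outside
  → clear
Obstacle 3 [(0,18) (11,19) (8,24)]:
  edge (0,18)–(11,19): clear
  edge (11,19)–(8,24): clear
  edge (8,24)–(0,18): clear
  midpoint (27/2,17/2) outside
  → clear
Obstacle 4 [(13,24) (16,14) (21,14) (24,21)]:
  edge (13,24)–(16,14): clear
  edge (16,14)–(21,14): clear
  edge (21,14)–(24,21): clear
  edge (24,21)–(13,24): clear
  midpoint (27/2,17/2) outside
  → clear

FREE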